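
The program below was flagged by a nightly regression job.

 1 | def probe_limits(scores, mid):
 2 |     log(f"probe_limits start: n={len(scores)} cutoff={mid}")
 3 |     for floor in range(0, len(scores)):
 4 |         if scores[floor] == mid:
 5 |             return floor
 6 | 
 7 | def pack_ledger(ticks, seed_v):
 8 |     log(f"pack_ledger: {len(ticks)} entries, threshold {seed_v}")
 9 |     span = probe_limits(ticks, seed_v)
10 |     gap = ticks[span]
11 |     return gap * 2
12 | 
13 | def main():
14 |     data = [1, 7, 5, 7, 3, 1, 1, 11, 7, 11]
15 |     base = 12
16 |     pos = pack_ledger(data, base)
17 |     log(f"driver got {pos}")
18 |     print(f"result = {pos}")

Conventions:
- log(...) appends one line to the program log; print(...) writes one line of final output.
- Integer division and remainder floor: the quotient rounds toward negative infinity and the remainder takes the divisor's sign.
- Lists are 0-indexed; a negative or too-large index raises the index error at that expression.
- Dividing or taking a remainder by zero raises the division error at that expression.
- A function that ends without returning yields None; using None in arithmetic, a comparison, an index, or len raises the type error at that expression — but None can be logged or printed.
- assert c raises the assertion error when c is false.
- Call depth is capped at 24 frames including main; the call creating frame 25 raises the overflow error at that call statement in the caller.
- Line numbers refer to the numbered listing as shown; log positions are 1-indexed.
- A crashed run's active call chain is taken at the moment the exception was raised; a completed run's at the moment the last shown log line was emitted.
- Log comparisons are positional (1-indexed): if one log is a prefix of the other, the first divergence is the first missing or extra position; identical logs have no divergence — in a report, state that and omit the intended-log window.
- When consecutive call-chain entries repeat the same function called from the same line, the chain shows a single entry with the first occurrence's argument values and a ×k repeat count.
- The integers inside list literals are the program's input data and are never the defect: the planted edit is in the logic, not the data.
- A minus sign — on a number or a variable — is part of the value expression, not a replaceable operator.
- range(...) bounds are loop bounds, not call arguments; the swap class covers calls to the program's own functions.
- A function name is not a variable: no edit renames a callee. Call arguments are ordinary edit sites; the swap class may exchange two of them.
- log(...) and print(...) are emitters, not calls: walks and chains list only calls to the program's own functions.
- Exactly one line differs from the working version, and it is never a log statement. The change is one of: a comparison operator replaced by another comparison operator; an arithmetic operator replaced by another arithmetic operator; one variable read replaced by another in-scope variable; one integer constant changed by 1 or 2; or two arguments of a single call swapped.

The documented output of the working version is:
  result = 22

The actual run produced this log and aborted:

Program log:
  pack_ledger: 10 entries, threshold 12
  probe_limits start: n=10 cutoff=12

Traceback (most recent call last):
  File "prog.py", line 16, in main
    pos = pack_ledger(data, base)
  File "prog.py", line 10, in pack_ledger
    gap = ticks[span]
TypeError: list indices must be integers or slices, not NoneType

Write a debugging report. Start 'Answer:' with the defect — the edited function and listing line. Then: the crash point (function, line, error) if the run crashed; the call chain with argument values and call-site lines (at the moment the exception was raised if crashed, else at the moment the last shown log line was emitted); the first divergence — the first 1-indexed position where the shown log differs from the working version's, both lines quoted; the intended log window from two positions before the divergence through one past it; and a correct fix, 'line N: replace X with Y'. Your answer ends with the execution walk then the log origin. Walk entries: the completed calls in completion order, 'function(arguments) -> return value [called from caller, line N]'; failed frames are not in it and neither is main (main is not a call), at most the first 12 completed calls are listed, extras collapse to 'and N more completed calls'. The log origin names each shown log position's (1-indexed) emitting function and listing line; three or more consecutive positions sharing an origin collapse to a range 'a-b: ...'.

Answer: the defect is in main at line 15.
Key observation: Position 1 is the first bad log line: 'pack_ledger: 10 entries, threshold 12' should read 'pack_ledger: 10 entries, threshold 11'.
Crash: pack_ledger, line 10, TypeError.
Call chain: main -> pack_ledger([1, 7, 5, 7, 3, 1, 1, 11, 7, 11], 12) (called at line 16).
First divergence: position 1 — the shown line 'pack_ledger: 10 entries, threshold 12' should read 'pack_ledger: 10 entries, threshold 11'.
Intended log window:
  1: pack_ledger: 10 entries, threshold 11
  2: probe_limits start: n=10 cutoff=11
Execution walk:
  probe_limits([1, 7, 5, 7, 3, 1, 1, 11, 7, 11], 12) -> None  [called from pack_ledger, line 9]
Log line origins:
  1: emitted by pack_ledger (line 8)
  2: emitted by probe_limits (line 2)
A correct fix: line 15: replace `12` with `11`.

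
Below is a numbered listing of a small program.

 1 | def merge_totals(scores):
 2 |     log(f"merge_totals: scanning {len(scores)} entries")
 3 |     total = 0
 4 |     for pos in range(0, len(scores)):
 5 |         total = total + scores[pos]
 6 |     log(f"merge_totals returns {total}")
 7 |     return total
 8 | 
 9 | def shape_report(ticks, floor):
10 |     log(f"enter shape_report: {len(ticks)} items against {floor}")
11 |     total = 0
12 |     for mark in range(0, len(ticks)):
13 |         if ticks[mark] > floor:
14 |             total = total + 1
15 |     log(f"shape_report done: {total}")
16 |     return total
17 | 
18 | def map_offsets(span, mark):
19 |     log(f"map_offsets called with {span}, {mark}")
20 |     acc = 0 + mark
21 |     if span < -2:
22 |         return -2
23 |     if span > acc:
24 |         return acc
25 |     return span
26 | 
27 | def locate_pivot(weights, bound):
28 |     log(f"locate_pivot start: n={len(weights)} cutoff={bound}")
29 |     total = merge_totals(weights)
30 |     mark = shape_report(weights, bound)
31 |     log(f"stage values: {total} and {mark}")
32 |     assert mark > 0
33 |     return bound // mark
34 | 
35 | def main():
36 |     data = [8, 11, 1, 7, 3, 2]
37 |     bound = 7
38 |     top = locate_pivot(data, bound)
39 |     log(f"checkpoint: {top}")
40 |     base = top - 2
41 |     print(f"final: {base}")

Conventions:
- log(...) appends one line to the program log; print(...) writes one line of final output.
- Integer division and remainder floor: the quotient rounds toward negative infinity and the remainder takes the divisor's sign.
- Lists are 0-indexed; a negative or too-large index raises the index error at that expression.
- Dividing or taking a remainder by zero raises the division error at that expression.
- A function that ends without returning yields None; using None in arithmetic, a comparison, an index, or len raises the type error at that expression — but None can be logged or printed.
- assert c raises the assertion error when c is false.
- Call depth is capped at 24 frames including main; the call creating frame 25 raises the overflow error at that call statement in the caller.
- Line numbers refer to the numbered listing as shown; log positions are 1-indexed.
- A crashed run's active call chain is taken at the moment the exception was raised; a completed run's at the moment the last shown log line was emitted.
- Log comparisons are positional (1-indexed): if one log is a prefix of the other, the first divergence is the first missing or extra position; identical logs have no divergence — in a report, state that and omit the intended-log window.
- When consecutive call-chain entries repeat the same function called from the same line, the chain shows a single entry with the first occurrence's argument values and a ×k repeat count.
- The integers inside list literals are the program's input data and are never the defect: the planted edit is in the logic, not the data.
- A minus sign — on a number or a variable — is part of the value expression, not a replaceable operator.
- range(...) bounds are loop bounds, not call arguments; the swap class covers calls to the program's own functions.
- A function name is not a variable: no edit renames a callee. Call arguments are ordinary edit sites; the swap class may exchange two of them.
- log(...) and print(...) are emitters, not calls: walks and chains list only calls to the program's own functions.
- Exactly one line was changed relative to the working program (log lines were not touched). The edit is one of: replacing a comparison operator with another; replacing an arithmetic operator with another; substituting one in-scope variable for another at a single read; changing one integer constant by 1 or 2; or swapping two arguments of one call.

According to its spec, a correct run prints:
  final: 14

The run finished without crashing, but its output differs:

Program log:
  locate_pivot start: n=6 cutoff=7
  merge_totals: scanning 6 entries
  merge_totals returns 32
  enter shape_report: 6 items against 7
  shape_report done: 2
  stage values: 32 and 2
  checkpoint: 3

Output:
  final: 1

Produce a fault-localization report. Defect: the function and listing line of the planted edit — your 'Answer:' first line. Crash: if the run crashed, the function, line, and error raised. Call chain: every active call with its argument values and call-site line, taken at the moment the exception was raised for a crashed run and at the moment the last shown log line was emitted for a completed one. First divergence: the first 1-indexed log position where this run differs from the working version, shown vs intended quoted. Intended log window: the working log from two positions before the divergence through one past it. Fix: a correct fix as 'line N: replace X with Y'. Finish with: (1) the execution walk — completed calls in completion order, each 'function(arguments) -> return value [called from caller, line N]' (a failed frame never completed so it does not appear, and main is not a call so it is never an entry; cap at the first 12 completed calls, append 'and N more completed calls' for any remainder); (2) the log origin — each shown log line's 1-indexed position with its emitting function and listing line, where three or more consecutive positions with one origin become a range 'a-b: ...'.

Answer: the defect is in locate_pivot at line 33.
Key fact: Log line 7 is where behavior first shows: 'checkpoint: 3' appears instead of 'checkpoint: 16'.
Call chain: main.
First divergence: position 7 — the shown line 'checkpoint: 3' should read 'checkpoint: 16'.
Intended log window:
  5: shape_report done: 2
  6: stage values: 32 and 2
  7: checkpoint: 16
Execution walk:
  merge_totals([8, 11, 1, 7, 3, 2]) -> 32  [called from locate_pivot, line 29]
  shape_report([8, 11, 1, 7, 3, 2], 7) -> 2  [called from locate_pivot, line 30]
  locate_pivot([8, 11, 1, 7, 3, 2], 7) -> 3  [called from main, line 38]
Origin of each log line:
  1: emitted by locate_pivot (line 28)
  2: emitted by merge_totals (line 2)
  3: emitted by merge_totals (line 6)
  4: emitted by shape_report (line 10)
  5: emitted by shape_report (line 15)
  6: emitted by locate_pivot (line 31)
  7: emitted by main (line 39)
A correct fix: line 33: replace `bound` with `total`.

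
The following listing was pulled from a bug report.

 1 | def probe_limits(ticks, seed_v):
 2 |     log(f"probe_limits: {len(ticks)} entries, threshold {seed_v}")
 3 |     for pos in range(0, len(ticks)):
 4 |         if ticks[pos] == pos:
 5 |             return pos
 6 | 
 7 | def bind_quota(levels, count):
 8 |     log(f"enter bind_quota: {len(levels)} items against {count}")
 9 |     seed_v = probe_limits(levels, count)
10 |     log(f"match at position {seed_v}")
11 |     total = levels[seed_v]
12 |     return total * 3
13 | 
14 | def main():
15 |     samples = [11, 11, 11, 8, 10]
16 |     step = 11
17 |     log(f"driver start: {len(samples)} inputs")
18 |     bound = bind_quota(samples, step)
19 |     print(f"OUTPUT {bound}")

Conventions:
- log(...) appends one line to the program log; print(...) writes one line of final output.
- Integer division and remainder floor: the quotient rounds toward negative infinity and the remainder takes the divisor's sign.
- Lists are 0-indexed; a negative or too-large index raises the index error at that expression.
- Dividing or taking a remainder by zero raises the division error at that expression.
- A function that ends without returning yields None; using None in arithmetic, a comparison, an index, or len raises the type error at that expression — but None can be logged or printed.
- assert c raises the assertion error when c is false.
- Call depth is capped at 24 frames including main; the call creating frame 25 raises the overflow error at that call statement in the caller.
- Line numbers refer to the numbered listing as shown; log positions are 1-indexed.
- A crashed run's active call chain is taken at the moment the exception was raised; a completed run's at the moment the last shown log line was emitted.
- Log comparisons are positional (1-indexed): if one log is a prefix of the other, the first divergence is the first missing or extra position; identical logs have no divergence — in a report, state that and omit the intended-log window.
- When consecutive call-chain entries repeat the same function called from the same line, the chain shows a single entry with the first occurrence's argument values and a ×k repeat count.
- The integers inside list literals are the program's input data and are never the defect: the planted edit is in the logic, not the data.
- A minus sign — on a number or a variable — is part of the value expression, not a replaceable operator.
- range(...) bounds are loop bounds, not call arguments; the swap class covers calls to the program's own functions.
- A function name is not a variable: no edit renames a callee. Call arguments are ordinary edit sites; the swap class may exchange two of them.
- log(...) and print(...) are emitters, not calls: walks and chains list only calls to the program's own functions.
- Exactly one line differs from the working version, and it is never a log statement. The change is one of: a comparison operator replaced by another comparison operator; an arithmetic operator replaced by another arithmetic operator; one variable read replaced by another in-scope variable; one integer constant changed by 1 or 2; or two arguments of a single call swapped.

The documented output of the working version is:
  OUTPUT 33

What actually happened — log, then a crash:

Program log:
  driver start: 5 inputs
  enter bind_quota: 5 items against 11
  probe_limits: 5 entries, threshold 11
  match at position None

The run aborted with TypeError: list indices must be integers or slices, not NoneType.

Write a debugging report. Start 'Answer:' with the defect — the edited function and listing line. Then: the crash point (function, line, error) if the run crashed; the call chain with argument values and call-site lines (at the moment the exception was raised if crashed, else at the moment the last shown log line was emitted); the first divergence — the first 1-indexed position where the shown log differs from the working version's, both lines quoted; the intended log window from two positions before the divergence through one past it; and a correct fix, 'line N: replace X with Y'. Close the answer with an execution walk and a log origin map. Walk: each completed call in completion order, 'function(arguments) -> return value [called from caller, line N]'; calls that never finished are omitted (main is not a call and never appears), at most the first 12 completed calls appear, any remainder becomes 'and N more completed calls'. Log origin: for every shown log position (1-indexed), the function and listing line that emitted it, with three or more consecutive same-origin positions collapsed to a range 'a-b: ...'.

Answer: the defect is in probe_limits at line 4.
Key fact: Everything matches until log position 4, which reads 'match at position None' in place of 'match at position 0'.
Crash: bind_quota, line 11, TypeError.
Call chain: main -> bind_quota([11, 11, 11, 8, 10], 11) (called at line 18).
First divergence: at position 4 the run shows 'match at position None' where the working version logs 'match at position 0'.
Intended log window:
  2: enter bind_quota: 5 items against 11
  3: probe_limits: 5 entries, threshold 11
  4: match at position 0
Execution walk:
  probe_limits([11, 11, 11, 8, 10], 11) -> None  [called from bind_quota, line 9]
Log origins:
  1: emitted by main (line 17)
  2: emitted by bind_quota (line 8)
  3: emitted by probe_limits (line 2)
  4: emitted by bind_quota (line 10)
A correct fix: line 4: replace `ticks[pos] == pos` with `ticks[pos] == seed_v`.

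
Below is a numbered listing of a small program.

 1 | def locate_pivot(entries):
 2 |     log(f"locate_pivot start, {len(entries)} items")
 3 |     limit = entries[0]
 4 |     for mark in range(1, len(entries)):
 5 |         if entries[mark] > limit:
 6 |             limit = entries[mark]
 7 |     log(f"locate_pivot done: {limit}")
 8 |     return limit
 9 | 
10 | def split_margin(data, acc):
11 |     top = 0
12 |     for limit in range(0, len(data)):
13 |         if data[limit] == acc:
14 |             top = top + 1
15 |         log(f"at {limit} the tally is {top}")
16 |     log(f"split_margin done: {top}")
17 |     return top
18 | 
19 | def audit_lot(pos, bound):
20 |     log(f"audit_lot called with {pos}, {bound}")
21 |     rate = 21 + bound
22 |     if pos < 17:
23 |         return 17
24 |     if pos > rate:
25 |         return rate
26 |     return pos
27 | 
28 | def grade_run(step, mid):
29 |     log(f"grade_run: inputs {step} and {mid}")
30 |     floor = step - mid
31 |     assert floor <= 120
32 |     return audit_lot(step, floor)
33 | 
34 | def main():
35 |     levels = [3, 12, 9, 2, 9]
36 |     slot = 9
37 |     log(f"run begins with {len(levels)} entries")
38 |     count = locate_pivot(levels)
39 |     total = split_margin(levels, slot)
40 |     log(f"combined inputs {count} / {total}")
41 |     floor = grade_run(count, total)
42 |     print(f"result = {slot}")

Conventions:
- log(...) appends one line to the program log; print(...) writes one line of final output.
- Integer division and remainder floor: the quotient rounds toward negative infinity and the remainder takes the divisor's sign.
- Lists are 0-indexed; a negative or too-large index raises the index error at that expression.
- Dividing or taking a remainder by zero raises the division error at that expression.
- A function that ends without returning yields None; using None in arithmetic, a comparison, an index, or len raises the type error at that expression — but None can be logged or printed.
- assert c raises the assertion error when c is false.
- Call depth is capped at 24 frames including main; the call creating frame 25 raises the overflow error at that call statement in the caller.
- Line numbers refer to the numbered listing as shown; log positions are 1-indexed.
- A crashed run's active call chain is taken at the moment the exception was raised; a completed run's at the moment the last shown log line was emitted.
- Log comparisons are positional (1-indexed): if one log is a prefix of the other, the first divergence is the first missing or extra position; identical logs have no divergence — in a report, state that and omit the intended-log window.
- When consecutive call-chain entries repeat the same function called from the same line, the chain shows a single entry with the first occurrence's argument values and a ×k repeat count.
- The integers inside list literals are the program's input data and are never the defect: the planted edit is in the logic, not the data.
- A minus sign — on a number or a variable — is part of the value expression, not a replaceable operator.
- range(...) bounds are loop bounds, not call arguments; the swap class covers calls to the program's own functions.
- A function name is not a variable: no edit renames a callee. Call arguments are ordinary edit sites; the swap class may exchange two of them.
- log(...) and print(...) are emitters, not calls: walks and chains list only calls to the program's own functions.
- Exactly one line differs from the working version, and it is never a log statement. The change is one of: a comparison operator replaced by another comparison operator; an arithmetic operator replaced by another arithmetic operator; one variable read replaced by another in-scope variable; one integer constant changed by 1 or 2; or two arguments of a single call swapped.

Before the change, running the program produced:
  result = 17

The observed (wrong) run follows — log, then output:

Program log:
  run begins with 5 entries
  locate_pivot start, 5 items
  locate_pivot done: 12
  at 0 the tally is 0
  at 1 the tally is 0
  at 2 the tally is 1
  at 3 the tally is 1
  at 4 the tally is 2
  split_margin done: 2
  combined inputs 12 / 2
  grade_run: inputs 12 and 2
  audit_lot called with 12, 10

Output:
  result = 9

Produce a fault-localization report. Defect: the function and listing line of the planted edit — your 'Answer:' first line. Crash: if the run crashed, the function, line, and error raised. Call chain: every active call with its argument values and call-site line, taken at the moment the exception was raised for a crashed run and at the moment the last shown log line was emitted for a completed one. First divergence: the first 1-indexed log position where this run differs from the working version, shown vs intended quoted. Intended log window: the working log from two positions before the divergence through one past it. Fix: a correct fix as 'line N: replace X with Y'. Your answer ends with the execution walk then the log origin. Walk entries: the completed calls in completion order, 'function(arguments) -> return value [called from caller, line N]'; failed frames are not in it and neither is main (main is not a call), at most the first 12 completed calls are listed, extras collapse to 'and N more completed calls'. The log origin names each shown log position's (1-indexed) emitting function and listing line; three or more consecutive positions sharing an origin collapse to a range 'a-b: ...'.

Answer: the defect is in main at line 42.
Core observation: Log streams are identical — the defect surfaces only in the printed output.
Call chain: main -> grade_run(12, 2) (called at line 41) -> audit_lot(12, 10) (called at line 32).
First divergence: none — the logs agree in full.
Execution walk:
  locate_pivot([3, 12, 9, 2, 9]) -> 12  [called from main, line 38]
  split_margin([3, 12, 9, 2, 9], 9) -> 2  [called from main, line 39]
  audit_lot(12, 10) -> 17  [called from grade_run, line 32]
  grade_run(12, 2) -> 17  [called from main, line 41]
Log origins:
  1: logged in main at line 37
  2: logged in locate_pivot at line 2
  3: logged in locate_pivot at line 7
  4-8: logged in split_margin at line 15
  9: logged in split_margin at line 16
  10: logged in main at line 40
  11: logged in grade_run at line 29
  12: logged in audit_lot at line 20
A correct fix: line 42: replace `slot` with `floor`.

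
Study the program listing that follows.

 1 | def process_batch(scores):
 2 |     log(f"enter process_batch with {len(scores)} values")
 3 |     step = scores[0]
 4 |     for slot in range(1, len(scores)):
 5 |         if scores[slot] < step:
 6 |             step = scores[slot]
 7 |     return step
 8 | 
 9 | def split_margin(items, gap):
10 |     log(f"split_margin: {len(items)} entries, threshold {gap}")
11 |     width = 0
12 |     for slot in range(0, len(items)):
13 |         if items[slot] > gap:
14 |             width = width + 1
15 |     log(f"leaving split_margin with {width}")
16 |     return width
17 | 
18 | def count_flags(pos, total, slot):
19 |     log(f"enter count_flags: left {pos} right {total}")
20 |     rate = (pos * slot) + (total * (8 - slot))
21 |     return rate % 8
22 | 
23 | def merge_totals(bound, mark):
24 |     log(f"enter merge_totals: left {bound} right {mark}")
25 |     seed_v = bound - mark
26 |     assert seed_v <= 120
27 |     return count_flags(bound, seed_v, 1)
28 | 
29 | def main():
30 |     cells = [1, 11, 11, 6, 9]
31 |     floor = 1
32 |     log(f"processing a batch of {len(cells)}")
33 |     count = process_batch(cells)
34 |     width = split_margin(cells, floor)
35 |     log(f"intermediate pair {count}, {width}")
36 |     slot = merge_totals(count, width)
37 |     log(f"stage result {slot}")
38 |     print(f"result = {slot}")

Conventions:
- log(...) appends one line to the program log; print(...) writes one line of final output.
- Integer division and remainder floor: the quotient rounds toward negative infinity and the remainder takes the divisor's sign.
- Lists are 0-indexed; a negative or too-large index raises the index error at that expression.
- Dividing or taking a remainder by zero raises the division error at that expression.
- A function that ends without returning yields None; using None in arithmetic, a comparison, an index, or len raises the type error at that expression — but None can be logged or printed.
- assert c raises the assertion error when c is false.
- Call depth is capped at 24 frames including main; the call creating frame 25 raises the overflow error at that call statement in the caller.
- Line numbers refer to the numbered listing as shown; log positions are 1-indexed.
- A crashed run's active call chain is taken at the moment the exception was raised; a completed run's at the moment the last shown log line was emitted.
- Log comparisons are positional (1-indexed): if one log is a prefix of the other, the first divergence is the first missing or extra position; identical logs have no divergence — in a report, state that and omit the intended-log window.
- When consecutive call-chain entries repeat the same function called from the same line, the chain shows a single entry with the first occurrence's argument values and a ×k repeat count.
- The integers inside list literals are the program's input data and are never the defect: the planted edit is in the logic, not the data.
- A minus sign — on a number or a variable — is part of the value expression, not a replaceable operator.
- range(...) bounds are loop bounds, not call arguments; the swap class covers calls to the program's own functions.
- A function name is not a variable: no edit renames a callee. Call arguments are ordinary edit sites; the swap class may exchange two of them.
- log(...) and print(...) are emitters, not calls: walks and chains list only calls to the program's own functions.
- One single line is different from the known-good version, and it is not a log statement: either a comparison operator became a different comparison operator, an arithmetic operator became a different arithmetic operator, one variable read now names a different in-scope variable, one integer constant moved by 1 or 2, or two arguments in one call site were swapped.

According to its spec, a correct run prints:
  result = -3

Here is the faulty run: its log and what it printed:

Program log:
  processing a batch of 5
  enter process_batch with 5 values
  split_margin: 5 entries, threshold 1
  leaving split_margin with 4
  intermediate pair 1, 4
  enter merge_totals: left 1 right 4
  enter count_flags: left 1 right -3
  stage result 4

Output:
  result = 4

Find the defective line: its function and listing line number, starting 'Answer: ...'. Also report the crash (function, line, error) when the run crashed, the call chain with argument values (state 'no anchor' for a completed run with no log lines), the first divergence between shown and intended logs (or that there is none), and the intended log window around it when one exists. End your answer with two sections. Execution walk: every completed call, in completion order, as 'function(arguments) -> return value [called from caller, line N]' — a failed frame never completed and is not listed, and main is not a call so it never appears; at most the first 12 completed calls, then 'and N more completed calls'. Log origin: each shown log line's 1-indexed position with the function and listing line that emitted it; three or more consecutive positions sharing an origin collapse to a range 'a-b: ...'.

Answer: the defect is in count_flags at line 21.
The tell: The log first diverges at position 8: the faulty run prints 'stage result 4' where the working version prints 'stage result -3'.
Call chain: main.
First divergence: position 8 — shown 'stage result 4', intended 'stage result -3'.
Intended log window:
  6: enter merge_totals: left 1 right 4
  7: enter count_flags: left 1 right -3
  8: stage result -3
Execution walk:
  process_batch([1, 11, 11, 6, 9]) -> 1  [called from main, line 33]
  split_margin([1, 11, 11, 6, 9], 1) -> 4  [called from main, line 34]
  count_flags(1, -3, 1) -> 4  [called from merge_totals, line 27]
  merge_totals(1, 4) -> 4  [called from main, line 36]
Log origins:
  1: logged in main at line 32
  2: logged in process_batch at line 2
  3: logged in split_margin at line 10
  4: logged in split_margin at line 15
  5: logged in main at line 35
  6: logged in merge_totals at line 24
  7: logged in count_flags at line 19
  8: logged in main at line 37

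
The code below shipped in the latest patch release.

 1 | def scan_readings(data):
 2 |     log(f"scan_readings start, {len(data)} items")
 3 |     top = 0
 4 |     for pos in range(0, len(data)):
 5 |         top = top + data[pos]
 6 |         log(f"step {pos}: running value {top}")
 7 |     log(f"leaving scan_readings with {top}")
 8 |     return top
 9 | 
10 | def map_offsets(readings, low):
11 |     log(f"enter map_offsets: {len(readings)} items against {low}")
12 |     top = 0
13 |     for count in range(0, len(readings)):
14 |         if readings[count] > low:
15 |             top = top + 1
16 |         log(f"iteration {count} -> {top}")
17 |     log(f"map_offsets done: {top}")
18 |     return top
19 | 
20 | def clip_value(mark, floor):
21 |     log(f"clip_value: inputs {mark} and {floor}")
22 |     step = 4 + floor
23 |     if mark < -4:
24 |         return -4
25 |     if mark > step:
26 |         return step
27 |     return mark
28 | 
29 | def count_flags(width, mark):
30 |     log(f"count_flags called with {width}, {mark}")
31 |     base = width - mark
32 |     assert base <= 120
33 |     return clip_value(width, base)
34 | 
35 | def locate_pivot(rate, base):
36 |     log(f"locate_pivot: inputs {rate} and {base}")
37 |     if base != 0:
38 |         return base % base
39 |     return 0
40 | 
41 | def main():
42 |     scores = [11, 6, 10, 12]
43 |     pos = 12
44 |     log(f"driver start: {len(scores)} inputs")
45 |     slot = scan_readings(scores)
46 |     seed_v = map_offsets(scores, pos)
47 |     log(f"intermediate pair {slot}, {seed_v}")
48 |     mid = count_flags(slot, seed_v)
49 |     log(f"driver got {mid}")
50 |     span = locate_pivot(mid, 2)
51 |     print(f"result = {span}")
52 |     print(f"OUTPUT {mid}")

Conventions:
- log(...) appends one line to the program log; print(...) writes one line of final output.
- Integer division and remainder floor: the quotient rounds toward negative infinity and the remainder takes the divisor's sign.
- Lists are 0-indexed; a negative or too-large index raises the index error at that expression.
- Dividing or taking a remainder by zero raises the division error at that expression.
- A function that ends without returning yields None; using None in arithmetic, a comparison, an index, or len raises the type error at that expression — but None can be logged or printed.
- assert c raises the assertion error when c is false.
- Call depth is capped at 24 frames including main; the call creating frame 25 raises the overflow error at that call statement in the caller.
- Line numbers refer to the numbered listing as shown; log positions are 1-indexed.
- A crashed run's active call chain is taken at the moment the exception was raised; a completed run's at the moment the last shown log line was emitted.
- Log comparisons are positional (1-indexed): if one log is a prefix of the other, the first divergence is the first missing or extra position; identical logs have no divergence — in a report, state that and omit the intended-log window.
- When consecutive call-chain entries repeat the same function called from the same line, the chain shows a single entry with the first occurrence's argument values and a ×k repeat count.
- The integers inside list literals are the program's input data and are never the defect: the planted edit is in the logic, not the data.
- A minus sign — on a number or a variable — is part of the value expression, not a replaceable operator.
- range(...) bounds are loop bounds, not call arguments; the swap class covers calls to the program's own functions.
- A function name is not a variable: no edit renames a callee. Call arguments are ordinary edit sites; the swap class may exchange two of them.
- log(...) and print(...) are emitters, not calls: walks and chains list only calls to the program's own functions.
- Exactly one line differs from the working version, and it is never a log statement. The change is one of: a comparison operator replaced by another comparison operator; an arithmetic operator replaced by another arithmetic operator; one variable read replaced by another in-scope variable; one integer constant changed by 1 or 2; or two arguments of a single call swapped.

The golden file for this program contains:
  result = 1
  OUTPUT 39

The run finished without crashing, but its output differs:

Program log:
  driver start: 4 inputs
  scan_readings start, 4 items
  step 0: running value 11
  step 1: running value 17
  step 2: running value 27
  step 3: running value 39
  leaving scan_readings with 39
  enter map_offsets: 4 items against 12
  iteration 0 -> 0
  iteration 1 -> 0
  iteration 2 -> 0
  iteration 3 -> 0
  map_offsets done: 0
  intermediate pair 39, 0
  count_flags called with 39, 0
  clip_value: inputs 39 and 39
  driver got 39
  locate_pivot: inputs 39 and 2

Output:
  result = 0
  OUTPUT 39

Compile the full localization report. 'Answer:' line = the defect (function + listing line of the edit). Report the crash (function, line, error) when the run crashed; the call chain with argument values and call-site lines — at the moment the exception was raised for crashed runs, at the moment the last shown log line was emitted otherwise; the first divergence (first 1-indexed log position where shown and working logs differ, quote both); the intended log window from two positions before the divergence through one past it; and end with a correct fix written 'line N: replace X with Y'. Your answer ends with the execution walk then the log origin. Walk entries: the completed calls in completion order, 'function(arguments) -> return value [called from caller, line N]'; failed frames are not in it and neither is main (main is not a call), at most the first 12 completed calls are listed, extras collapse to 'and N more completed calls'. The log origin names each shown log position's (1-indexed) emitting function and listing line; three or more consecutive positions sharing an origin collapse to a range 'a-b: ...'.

Answer: the defect is in locate_pivot at line 38.
Key fact: The two runs log identically and part ways only at the printed values.
Call chain: main -> locate_pivot(39, 2) (called at line 50).
First divergence: none (the log streams are identical).
Execution walk:
  scan_readings([11, 6, 10, 12]) -> 39  [called from main, line 45]
  map_offsets([11, 6, 10, 12], 12) -> 0  [called from main, line 46]
  clip_value(39, 39) -> 39  [called from count_flags, line 33]
  count_flags(39, 0) -> 39  [called from main, line 48]
  locate_pivot(39, 2) -> 0  [called from main, line 50]
Log origins:
  1: from main, line 44
  2: from scan_readings, line 2
  3-6: from scan_readings, line 6
  7: from scan_readings, line 7
  8: from map_offsets, line 11
  9-12: from map_offsets, line 16
  13: from map_offsets, line 17
  14: from main, line 47
  15: from count_flags, line 30
  16: from clip_value, line 21
  17: from main, line 49
  18: from locate_pivot, line 36
A correct fix: line 38: replace `base % base` with `rate % base`.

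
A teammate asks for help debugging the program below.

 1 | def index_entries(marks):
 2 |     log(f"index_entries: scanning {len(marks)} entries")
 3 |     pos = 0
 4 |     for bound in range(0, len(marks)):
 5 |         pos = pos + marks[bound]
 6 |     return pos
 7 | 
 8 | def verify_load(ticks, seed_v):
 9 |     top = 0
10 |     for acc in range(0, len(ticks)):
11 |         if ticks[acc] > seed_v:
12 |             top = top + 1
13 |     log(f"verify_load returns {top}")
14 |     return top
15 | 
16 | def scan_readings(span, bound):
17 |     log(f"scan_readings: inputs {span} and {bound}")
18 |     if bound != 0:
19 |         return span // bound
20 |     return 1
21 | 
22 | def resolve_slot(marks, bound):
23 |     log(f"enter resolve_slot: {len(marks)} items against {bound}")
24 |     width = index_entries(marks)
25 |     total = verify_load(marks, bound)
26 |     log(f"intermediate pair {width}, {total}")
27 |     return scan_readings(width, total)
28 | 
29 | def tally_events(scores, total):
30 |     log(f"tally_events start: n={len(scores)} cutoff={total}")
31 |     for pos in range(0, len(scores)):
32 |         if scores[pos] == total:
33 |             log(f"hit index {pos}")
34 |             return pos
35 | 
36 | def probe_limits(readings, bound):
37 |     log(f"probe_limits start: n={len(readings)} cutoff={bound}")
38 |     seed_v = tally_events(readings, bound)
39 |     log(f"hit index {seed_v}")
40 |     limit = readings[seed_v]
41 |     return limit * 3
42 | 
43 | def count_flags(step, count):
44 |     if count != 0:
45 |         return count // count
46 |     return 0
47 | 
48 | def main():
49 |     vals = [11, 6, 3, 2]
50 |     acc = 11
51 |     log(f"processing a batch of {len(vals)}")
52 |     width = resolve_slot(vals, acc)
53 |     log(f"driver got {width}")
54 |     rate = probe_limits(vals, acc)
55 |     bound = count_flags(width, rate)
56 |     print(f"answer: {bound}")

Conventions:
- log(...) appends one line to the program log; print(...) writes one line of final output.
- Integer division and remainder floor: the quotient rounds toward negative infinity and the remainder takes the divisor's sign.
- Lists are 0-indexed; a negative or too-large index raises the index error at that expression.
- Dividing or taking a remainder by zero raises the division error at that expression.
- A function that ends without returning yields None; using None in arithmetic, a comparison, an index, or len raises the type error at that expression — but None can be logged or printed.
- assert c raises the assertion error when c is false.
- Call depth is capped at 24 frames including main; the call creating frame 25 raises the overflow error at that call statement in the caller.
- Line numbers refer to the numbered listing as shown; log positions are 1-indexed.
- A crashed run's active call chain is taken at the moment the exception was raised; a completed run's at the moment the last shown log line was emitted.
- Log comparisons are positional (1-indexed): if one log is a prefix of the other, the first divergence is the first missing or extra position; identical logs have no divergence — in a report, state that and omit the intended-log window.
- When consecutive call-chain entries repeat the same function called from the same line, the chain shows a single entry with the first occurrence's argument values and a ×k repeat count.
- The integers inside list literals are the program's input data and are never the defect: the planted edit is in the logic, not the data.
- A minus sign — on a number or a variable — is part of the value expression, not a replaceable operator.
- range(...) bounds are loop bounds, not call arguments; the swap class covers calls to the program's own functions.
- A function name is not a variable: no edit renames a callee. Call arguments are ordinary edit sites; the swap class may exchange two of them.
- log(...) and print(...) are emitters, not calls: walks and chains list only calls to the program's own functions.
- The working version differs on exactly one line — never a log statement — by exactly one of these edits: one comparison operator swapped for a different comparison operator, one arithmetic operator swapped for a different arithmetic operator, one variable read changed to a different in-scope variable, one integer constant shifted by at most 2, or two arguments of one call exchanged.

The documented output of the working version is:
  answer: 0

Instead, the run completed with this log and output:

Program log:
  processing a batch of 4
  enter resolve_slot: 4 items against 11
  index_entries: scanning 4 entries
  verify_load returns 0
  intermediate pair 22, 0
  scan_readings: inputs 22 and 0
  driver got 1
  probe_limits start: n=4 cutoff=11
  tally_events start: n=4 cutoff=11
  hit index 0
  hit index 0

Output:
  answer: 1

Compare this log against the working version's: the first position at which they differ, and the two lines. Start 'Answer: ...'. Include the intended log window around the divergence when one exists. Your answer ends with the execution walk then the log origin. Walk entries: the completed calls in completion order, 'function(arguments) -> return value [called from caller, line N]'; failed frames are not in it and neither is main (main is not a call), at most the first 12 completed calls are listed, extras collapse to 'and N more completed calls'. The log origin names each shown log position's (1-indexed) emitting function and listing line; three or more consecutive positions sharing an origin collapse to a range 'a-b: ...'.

Answer: none; the two logs match at every position.
Execution walk:
  index_entries([11, 6, 3, 2]) -> 22  [called from resolve_slot, line 24]
  verify_load([11, 6, 3, 2], 11) -> 0  [called from resolve_slot, line 25]
  scan_readings(22, 0) -> 1  [called from resolve_slot, line 27]
  resolve_slot([11, 6, 3, 2], 11) -> 1  [called from main, line 52]
  tally_events([11, 6, 3, 2], 11) -> 0  [called from probe_limits, line 38]
  probe_limits([11, 6, 3, 2], 11) -> 33  [called from main, line 54]
  count_flags(1, 33) -> 1  [called from main, line 55]
Log origin:
  1: from main, line 51
  2: from resolve_slot, line 23
  3: from index_entries, line 2
  4: from verify_load, line 13
  5: from resolve_slot, line 26
  6: from scan_readings, line 17
  7: from main, line 53
  8: from probe_limits, line 37
  9: from tally_events, line 30
  10: from tally_events, line 33
  11: from probe_limits, line 39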